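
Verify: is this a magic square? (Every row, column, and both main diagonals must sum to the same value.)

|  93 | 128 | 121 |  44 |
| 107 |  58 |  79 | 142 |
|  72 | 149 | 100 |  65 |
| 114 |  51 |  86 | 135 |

Row 1: 93 + 128 + 121 + 44 = 386.
Row 2: 107 + 58 + 79 + 142 = 386.
Row 3: 72 + 149 + 100 + 65 = 386.
Row 4: 114 + 51 + 86 + 135 = 386.
Column 1: 93 + 107 + 72 + 114 = 386.
Column 2: 128 + 58 + 149 + 51 = 386.
Column 3: 121 + 79 + 100 + 86 = 386.
Column 4: 44 + 142 + 65 + 135 = 386.
Main diagonal: 93 + 58 + 100 + 135 = 386.
Anti-diagonal: 44 + 79 + 149 + 114 = 386.
All lines sum to 386.

Yes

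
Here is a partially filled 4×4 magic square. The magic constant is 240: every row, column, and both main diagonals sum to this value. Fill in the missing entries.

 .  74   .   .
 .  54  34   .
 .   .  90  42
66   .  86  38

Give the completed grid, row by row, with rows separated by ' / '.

Using row 4: 66 + 86 + 38 + ? → (4,2) = 240 − 190 = 50.
Using column 2: 74 + 54 + 50 + ? → (3,2) = 240 − 178 = 62.
Column 3 must total 240; the given cells sum to 210, so (1,3) = 30.
Using main diagonal: 54 + 90 + 38 + ? → (1,1) = 240 − 182 = 58.
Anti-diagonal needs 240; the known cells sum to 162, so (1,4) = 78.
The remaining cell in row 3 is (3,1) = 240 − 194 = 46.
Column 1: 58 + 46 + 66 + ? = 240, so (2,1) = 70.
Column 4 must total 240; the given cells sum to 158, so (2,4) = 82.

58 74 30 78 / 70 54 34 82 / 46 62 90 42 / 66 50 86 38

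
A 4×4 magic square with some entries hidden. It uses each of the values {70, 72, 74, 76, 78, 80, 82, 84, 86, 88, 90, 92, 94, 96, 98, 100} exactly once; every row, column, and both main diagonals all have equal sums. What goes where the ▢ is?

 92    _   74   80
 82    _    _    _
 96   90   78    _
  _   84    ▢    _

88

The 16 entries sum to 1360, so each line sums to 1360/4 = 340.
The remaining cell in row 1 is (1,2) = 340 − 246 = 94.
Row 3: 96 + 90 + 78 + ? = 340, so (3,4) = 76.
From column 1, 340 − (92 + 82 + 96) gives (4,1) = 70.
Column 2 needs 340; the known cells sum to 268, so (2,2) = 72.
Main diagonal must total 340; the given cells sum to 242, so (4,4) = 98.
Anti-diagonal must total 340; the given cells sum to 240, so (2,3) = 100.
From row 2, 340 − (82 + 72 + 100) gives (2,4) = 86.
Using row 4: 70 + 84 + 98 + ? → (4,3) = 340 − 252 = 88.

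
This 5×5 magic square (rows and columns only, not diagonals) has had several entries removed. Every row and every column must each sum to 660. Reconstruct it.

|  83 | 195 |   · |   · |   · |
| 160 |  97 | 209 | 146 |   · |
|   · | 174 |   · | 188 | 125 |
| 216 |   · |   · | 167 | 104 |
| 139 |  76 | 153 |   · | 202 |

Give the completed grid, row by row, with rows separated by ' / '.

The remaining cell in row 2 is (2,5) = 660 − 612 = 48.
Row 5 must total 660; the given cells sum to 570, so (5,4) = 90.
Column 1 needs 660; the known cells sum to 598, so (3,1) = 62.
Column 2: 195 + 97 + 174 + 76 + ? = 660, so (4,2) = 118.
Using column 4: 146 + 188 + 167 + 90 + ? → (1,4) = 660 − 591 = 69.
Column 5: 48 + 125 + 104 + 202 + ? = 660, so (1,5) = 181.
Row 1 must total 660; the given cells sum to 528, so (1,3) = 132.
Row 3: 62 + 174 + 188 + 125 + ? = 660, so (3,3) = 111.
Row 4 needs 660; the known cells sum to 605, so (4,3) = 55.

83 195 132 69 181 / 160 97 209 146 48 / 62 174 111 188 125 / 216 118 55 167 104 / 139 76 153 90 202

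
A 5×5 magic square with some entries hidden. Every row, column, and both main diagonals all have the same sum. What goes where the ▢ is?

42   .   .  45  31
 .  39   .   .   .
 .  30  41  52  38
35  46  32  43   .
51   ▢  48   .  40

37

Main diagonal is complete and sums to 205; that is the magic constant.
Using row 3: 30 + 41 + 52 + 38 + ? → (3,1) = 205 − 161 = 44.
Row 4: 35 + 46 + 32 + 43 + ? = 205, so (4,5) = 49.
Column 1 must total 205; the given cells sum to 172, so (2,1) = 33.
From column 5, 205 − (31 + 38 + 49 + 40) gives (2,5) = 47.
Anti-diagonal needs 205; the known cells sum to 169, so (2,4) = 36.
Row 2 must total 205; the given cells sum to 155, so (2,3) = 50.
Column 3: 50 + 41 + 32 + 48 + ? = 205, so (1,3) = 34.
Column 4 needs 205; the known cells sum to 176, so (5,4) = 29.
From row 1, 205 − (42 + 34 + 45 + 31) gives (1,2) = 53.
From row 5, 205 − (51 + 48 + 29 + 40) gives (5,2) = 37.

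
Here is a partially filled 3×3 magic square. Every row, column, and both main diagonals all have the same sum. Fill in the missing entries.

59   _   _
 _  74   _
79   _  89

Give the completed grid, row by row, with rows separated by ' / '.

59 94 69 / 84 74 64 / 79 54 89

Main diagonal is already complete: 59 + 74 + 89 = 222, so that is the magic constant.
Row 3: 79 + 89 + ? = 222, so (3,2) = 54.
Column 1 must total 222; the given cells sum to 138, so (2,1) = 84.
The remaining cell in column 2 is (1,2) = 222 − 128 = 94.
Anti-diagonal: 74 + 79 + ? = 222, so (1,3) = 69.
The remaining cell in row 2 is (2,3) = 222 − 158 = 64.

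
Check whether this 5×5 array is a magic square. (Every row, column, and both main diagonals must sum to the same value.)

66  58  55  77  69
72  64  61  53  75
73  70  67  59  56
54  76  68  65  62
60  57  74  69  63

No — column 4 sums to 323 but main diagonal sums to 325.

Row 1: 66 + 58 + 55 + 77 + 69 = 325.
Row 2: 72 + 64 + 61 + 53 + 75 = 325.
Row 3: 73 + 70 + 67 + 59 + 56 = 325.
Row 4: 54 + 76 + 68 + 65 + 62 = 325.
Row 5: 60 + 57 + 74 + 69 + 63 = 323.
Column 1: 66 + 72 + 73 + 54 + 60 = 325.
Column 2: 58 + 64 + 70 + 76 + 57 = 325.
Column 3: 55 + 61 + 67 + 68 + 74 = 325.
Column 4: 77 + 53 + 59 + 65 + 69 = 323.
Column 5: 69 + 75 + 56 + 62 + 63 = 325.
Main diagonal: 66 + 64 + 67 + 65 + 63 = 325.
Anti-diagonal: 69 + 53 + 67 + 76 + 60 = 325.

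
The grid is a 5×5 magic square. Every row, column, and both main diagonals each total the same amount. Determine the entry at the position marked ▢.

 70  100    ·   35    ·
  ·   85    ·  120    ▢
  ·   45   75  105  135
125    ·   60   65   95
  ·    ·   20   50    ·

25

Column 4 is complete and sums to 375; that is the magic constant.
Row 3 must total 375; the given cells sum to 360, so (3,1) = 15.
Row 4: 125 + 60 + 65 + 95 + ? = 375, so (4,2) = 30.
The remaining cell in column 2 is (5,2) = 375 − 260 = 115.
From main diagonal, 375 − (70 + 85 + 75 + 65) gives (5,5) = 80.
Row 5 needs 375; the known cells sum to 265, so (5,1) = 110.
Column 1: 70 + 15 + 125 + 110 + ? = 375, so (2,1) = 55.
Anti-diagonal needs 375; the known cells sum to 335, so (1,5) = 40.
Row 1 needs 375; the known cells sum to 245, so (1,3) = 130.
The remaining cell in column 3 is (2,3) = 375 − 285 = 90.
Column 5 must total 375; the given cells sum to 350, so (2,5) = 25.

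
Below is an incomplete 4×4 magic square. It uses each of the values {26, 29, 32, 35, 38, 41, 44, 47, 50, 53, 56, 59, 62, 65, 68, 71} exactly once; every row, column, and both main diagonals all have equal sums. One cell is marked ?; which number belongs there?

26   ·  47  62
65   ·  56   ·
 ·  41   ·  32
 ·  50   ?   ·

The 16 entries sum to 776, so each line sums to 776/4 = 194.
Using row 1: 26 + 47 + 62 + ? → (1,2) = 194 − 135 = 59.
From column 2, 194 − (59 + 41 + 50) gives (2,2) = 44.
Anti-diagonal must total 194; the given cells sum to 159, so (4,1) = 35.
From row 2, 194 − (65 + 44 + 56) gives (2,4) = 29.
The remaining cell in column 1 is (3,1) = 194 − 126 = 68.
Column 4: 62 + 29 + 32 + ? = 194, so (4,4) = 71.
Main diagonal: 26 + 44 + 71 + ? = 194, so (3,3) = 53.
Row 4 must total 194; the given cells sum to 156, so (4,3) = 38.

38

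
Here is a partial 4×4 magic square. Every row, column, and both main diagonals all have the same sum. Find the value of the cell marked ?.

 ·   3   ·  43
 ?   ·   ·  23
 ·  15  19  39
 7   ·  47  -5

11

Column 4 is complete and sums to 100; that is the magic constant.
The remaining cell in row 3 is (3,1) = 100 − 73 = 27.
From row 4, 100 − (7 + 47 + (-5)) gives (4,2) = 51.
From column 2, 100 − (3 + 15 + 51) gives (2,2) = 31.
Main diagonal must total 100; the given cells sum to 45, so (1,1) = 55.
The remaining cell in anti-diagonal is (2,3) = 100 − 65 = 35.
Row 1 needs 100; the known cells sum to 101, so (1,3) = -1.
The remaining cell in row 2 is (2,1) = 100 − 89 = 11.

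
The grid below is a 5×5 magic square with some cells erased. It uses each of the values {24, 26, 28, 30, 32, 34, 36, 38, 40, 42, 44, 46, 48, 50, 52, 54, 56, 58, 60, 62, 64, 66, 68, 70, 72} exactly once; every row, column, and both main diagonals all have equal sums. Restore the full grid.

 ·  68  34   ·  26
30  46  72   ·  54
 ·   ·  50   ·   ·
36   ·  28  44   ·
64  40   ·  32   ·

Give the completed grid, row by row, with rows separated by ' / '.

52 68 34 60 26 / 30 46 72 38 54 / 58 24 50 66 42 / 36 62 28 44 70 / 64 40 56 32 48

The 25 entries sum to 1200, so each line sums to 1200/5 = 240.
Row 2: 30 + 46 + 72 + 54 + ? = 240, so (2,4) = 38.
Using column 3: 34 + 72 + 50 + 28 + ? → (5,3) = 240 − 184 = 56.
Using anti-diagonal: 26 + 38 + 50 + 64 + ? → (4,2) = 240 − 178 = 62.
Using row 4: 36 + 62 + 28 + 44 + ? → (4,5) = 240 − 170 = 70.
Row 5 must total 240; the given cells sum to 192, so (5,5) = 48.
Column 2: 68 + 46 + 62 + 40 + ? = 240, so (3,2) = 24.
The remaining cell in column 5 is (3,5) = 240 − 198 = 42.
Main diagonal: 46 + 50 + 44 + 48 + ? = 240, so (1,1) = 52.
Row 1 must total 240; the given cells sum to 180, so (1,4) = 60.
Column 1: 52 + 30 + 36 + 64 + ? = 240, so (3,1) = 58.
The remaining cell in column 4 is (3,4) = 240 − 174 = 66.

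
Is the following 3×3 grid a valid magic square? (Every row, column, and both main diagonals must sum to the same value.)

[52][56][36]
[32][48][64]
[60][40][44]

Yes

Row 1: 52 + 56 + 36 = 144.
Row 2: 32 + 48 + 64 = 144.
Row 3: 60 + 40 + 44 = 144.
Column 1: 52 + 32 + 60 = 144.
Column 2: 56 + 48 + 40 = 144.
Column 3: 36 + 64 + 44 = 144.
Main diagonal: 52 + 48 + 44 = 144.
Anti-diagonal: 36 + 48 + 60 = 144.
All lines sum to 144.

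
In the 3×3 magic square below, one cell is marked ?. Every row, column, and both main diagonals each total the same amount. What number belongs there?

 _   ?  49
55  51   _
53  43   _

59

Anti-diagonal is complete and sums to 153; that is the magic constant.
Using row 2: 55 + 51 + ? → (2,3) = 153 − 106 = 47.
From row 3, 153 − (53 + 43) gives (3,3) = 57.
Using column 1: 55 + 53 + ? → (1,1) = 153 − 108 = 45.
Column 2: 51 + 43 + ? = 153, so (1,2) = 59.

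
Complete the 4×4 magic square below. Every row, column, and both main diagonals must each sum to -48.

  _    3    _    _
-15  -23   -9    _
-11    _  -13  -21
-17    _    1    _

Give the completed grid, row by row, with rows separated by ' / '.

Row 2 needs -48; the known cells sum to -47, so (2,4) = -1.
Using row 3: -11 + (-13) + (-21) + ? → (3,2) = -48 − (-45) = -3.
Column 1: -15 + (-11) + (-17) + ? = -48, so (1,1) = -5.
Column 2 must total -48; the given cells sum to -23, so (4,2) = -25.
Column 3 must total -48; the given cells sum to -21, so (1,3) = -27.
From main diagonal, -48 − (-5 + (-23) + (-13)) gives (4,4) = -7.
Anti-diagonal needs -48; the known cells sum to -29, so (1,4) = -19.

-5 3 -27 -19 / -15 -23 -9 -1 / -11 -3 -13 -21 / -17 -25 1 -7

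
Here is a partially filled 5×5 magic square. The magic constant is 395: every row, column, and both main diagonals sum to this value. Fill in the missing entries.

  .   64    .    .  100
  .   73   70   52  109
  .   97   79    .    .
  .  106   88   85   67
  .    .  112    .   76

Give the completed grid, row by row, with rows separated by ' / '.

The remaining cell in row 2 is (2,1) = 395 − 304 = 91.
The remaining cell in row 4 is (4,1) = 395 − 346 = 49.
Column 2 needs 395; the known cells sum to 340, so (5,2) = 55.
The remaining cell in column 3 is (1,3) = 395 − 349 = 46.
Column 5 must total 395; the given cells sum to 352, so (3,5) = 43.
Using main diagonal: 73 + 79 + 85 + 76 + ? → (1,1) = 395 − 313 = 82.
Anti-diagonal needs 395; the known cells sum to 337, so (5,1) = 58.
Using row 1: 82 + 64 + 46 + 100 + ? → (1,4) = 395 − 292 = 103.
Row 5: 58 + 55 + 112 + 76 + ? = 395, so (5,4) = 94.
The remaining cell in column 1 is (3,1) = 395 − 280 = 115.
Column 4 needs 395; the known cells sum to 334, so (3,4) = 61.

82 64 46 103 100 / 91 73 70 52 109 / 115 97 79 61 43 / 49 106 88 85 67 / 58 55 112 94 76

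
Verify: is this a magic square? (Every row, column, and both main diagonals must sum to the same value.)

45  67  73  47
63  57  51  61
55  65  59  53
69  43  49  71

Row 1: 45 + 67 + 73 + 47 = 232.
Row 2: 63 + 57 + 51 + 61 = 232.
Row 3: 55 + 65 + 59 + 53 = 232.
Row 4: 69 + 43 + 49 + 71 = 232.
Column 1: 45 + 63 + 55 + 69 = 232.
Column 2: 67 + 57 + 65 + 43 = 232.
Column 3: 73 + 51 + 59 + 49 = 232.
Column 4: 47 + 61 + 53 + 71 = 232.
Main diagonal: 45 + 57 + 59 + 71 = 232.
Anti-diagonal: 47 + 51 + 65 + 69 = 232.
All lines sum to 232.

Yes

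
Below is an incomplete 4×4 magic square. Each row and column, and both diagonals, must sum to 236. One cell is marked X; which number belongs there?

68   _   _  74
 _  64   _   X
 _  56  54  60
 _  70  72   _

Using row 3: 56 + 54 + 60 + ? → (3,1) = 236 − 170 = 66.
Using column 2: 64 + 56 + 70 + ? → (1,2) = 236 − 190 = 46.
Using main diagonal: 68 + 64 + 54 + ? → (4,4) = 236 − 186 = 50.
From row 1, 236 − (68 + 46 + 74) gives (1,3) = 48.
Row 4: 70 + 72 + 50 + ? = 236, so (4,1) = 44.
Column 1 must total 236; the given cells sum to 178, so (2,1) = 58.
Column 3 must total 236; the given cells sum to 174, so (2,3) = 62.
Column 4 must total 236; the given cells sum to 184, so (2,4) = 52.

52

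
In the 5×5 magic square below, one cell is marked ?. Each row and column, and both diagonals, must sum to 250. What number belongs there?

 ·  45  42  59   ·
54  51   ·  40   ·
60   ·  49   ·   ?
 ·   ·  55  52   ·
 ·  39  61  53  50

The remaining cell in row 5 is (5,1) = 250 − 203 = 47.
The remaining cell in column 3 is (2,3) = 250 − 207 = 43.
Column 4: 59 + 40 + 52 + 53 + ? = 250, so (3,4) = 46.
Main diagonal: 51 + 49 + 52 + 50 + ? = 250, so (1,1) = 48.
The remaining cell in row 1 is (1,5) = 250 − 194 = 56.
Row 2 needs 250; the known cells sum to 188, so (2,5) = 62.
Column 1: 48 + 54 + 60 + 47 + ? = 250, so (4,1) = 41.
Using anti-diagonal: 56 + 40 + 49 + 47 + ? → (4,2) = 250 − 192 = 58.
From row 4, 250 − (41 + 58 + 55 + 52) gives (4,5) = 44.
From column 2, 250 − (45 + 51 + 58 + 39) gives (3,2) = 57.
Column 5: 56 + 62 + 44 + 50 + ? = 250, so (3,5) = 38.

38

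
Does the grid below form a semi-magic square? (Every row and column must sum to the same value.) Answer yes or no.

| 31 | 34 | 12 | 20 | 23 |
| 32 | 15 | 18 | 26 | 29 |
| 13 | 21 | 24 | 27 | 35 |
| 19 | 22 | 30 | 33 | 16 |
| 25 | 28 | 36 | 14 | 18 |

No — column 5 sums to 121 but column 4 sums to 120.

Row 1: 31 + 34 + 12 + 20 + 23 = 120.
Row 2: 32 + 15 + 18 + 26 + 29 = 120.
Row 3: 13 + 21 + 24 + 27 + 35 = 120.
Row 4: 19 + 22 + 30 + 33 + 16 = 120.
Row 5: 25 + 28 + 36 + 14 + 18 = 121.
Column 1: 31 + 32 + 13 + 19 + 25 = 120.
Column 2: 34 + 15 + 21 + 22 + 28 = 120.
Column 3: 12 + 18 + 24 + 30 + 36 = 120.
Column 4: 20 + 26 + 27 + 33 + 14 = 120.
Column 5: 23 + 29 + 35 + 16 + 18 = 121.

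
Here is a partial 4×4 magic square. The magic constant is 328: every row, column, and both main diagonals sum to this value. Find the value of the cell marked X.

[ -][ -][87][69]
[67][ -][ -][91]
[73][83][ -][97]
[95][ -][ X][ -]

Row 3: 73 + 83 + 97 + ? = 328, so (3,3) = 75.
From column 1, 328 − (67 + 73 + 95) gives (1,1) = 93.
Column 4 must total 328; the given cells sum to 257, so (4,4) = 71.
The remaining cell in main diagonal is (2,2) = 328 − 239 = 89.
Anti-diagonal needs 328; the known cells sum to 247, so (2,3) = 81.
From row 1, 328 − (93 + 87 + 69) gives (1,2) = 79.
Column 2: 79 + 89 + 83 + ? = 328, so (4,2) = 77.
Column 3 needs 328; the known cells sum to 243, so (4,3) = 85.

85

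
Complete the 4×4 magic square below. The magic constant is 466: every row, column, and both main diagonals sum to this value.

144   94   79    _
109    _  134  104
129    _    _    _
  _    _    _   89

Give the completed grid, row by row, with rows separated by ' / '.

Row 1: 144 + 94 + 79 + ? = 466, so (1,4) = 149.
Row 2: 109 + 134 + 104 + ? = 466, so (2,2) = 119.
Column 1 needs 466; the known cells sum to 382, so (4,1) = 84.
Column 4: 149 + 104 + 89 + ? = 466, so (3,4) = 124.
The remaining cell in main diagonal is (3,3) = 466 − 352 = 114.
Anti-diagonal needs 466; the known cells sum to 367, so (3,2) = 99.
Column 2: 94 + 119 + 99 + ? = 466, so (4,2) = 154.
Using column 3: 79 + 134 + 114 + ? → (4,3) = 466 − 327 = 139.

144 94 79 149 / 109 119 134 104 / 129 99 114 124 / 84 154 139 89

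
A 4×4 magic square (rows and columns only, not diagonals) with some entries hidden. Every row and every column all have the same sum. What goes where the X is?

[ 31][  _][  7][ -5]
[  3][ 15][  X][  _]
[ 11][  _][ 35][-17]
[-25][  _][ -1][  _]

Column 1 is complete and sums to 20; that is the magic constant.
Row 1: 31 + 7 + (-5) + ? = 20, so (1,2) = -13.
Row 3 must total 20; the given cells sum to 29, so (3,2) = -9.
Column 2 needs 20; the known cells sum to -7, so (4,2) = 27.
Column 3 must total 20; the given cells sum to 41, so (2,3) = -21.

-21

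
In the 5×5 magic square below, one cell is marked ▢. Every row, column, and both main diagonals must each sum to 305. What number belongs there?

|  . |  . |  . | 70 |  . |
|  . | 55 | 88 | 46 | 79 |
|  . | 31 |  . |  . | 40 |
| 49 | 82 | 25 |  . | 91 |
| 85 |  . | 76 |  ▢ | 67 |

Row 2 needs 305; the known cells sum to 268, so (2,1) = 37.
Row 4 needs 305; the known cells sum to 247, so (4,4) = 58.
The remaining cell in column 5 is (1,5) = 305 − 277 = 28.
Anti-diagonal needs 305; the known cells sum to 241, so (3,3) = 64.
Column 3: 88 + 64 + 25 + 76 + ? = 305, so (1,3) = 52.
Main diagonal: 55 + 64 + 58 + 67 + ? = 305, so (1,1) = 61.
Row 1 needs 305; the known cells sum to 211, so (1,2) = 94.
From column 1, 305 − (61 + 37 + 49 + 85) gives (3,1) = 73.
Column 2 must total 305; the given cells sum to 262, so (5,2) = 43.
Row 3 needs 305; the known cells sum to 208, so (3,4) = 97.
Using row 5: 85 + 43 + 76 + 67 + ? → (5,4) = 305 − 271 = 34.

34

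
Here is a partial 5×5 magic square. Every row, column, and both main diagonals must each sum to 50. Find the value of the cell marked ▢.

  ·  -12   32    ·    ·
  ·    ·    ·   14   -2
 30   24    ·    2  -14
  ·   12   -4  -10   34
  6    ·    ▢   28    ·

-6

Using row 3: 30 + 24 + 2 + (-14) + ? → (3,3) = 50 − 42 = 8.
Row 4 must total 50; the given cells sum to 32, so (4,1) = 18.
Column 4 must total 50; the given cells sum to 34, so (1,4) = 16.
Using anti-diagonal: 14 + 8 + 12 + 6 + ? → (1,5) = 50 − 40 = 10.
Row 1 needs 50; the known cells sum to 46, so (1,1) = 4.
Column 1 needs 50; the known cells sum to 58, so (2,1) = -8.
The remaining cell in column 5 is (5,5) = 50 − 28 = 22.
From main diagonal, 50 − (4 + 8 + (-10) + 22) gives (2,2) = 26.
Row 2: -8 + 26 + 14 + (-2) + ? = 50, so (2,3) = 20.
Column 2 needs 50; the known cells sum to 50, so (5,2) = 0.
The remaining cell in column 3 is (5,3) = 50 − 56 = -6.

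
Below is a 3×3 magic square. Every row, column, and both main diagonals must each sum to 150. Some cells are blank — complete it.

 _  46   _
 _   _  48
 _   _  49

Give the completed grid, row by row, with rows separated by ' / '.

51 46 53 / 52 50 48 / 47 54 49

From column 3, 150 − (48 + 49) gives (1,3) = 53.
The remaining cell in row 1 is (1,1) = 150 − 99 = 51.
Using main diagonal: 51 + 49 + ? → (2,2) = 150 − 100 = 50.
The remaining cell in anti-diagonal is (3,1) = 150 − 103 = 47.
From row 2, 150 − (50 + 48) gives (2,1) = 52.
Row 3 must total 150; the given cells sum to 96, so (3,2) = 54.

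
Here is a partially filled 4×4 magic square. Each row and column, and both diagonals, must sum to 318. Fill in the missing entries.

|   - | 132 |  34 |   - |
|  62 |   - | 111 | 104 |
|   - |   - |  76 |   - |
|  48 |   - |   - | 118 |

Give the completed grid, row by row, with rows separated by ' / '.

83 132 34 69 / 62 41 111 104 / 125 90 76 27 / 48 55 97 118

Using row 2: 62 + 111 + 104 + ? → (2,2) = 318 − 277 = 41.
Column 3 needs 318; the known cells sum to 221, so (4,3) = 97.
From main diagonal, 318 − (41 + 76 + 118) gives (1,1) = 83.
Using row 1: 83 + 132 + 34 + ? → (1,4) = 318 − 249 = 69.
Row 4: 48 + 97 + 118 + ? = 318, so (4,2) = 55.
Column 1 must total 318; the given cells sum to 193, so (3,1) = 125.
From column 2, 318 − (132 + 41 + 55) gives (3,2) = 90.
Column 4 must total 318; the given cells sum to 291, so (3,4) = 27.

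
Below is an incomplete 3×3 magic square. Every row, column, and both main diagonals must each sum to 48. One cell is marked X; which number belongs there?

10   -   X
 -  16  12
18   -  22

Row 2 must total 48; the given cells sum to 28, so (2,1) = 20.
Row 3: 18 + 22 + ? = 48, so (3,2) = 8.
From column 2, 48 − (16 + 8) gives (1,2) = 24.
The remaining cell in column 3 is (1,3) = 48 − 34 = 14.

14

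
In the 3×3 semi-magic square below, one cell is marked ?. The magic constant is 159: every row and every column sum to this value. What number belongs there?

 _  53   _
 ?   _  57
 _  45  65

Row 3 must total 159; the given cells sum to 110, so (3,1) = 49.
From column 2, 159 − (53 + 45) gives (2,2) = 61.
Column 3 needs 159; the known cells sum to 122, so (1,3) = 37.
Row 1: 53 + 37 + ? = 159, so (1,1) = 69.
From row 2, 159 − (61 + 57) gives (2,1) = 41.

41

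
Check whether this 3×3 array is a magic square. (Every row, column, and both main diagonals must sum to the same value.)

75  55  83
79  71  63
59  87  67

Row 1: 75 + 55 + 83 = 213.
Row 2: 79 + 71 + 63 = 213.
Row 3: 59 + 87 + 67 = 213.
Column 1: 75 + 79 + 59 = 213.
Column 2: 55 + 71 + 87 = 213.
Column 3: 83 + 63 + 67 = 213.
Main diagonal: 75 + 71 + 67 = 213.
Anti-diagonal: 83 + 71 + 59 = 213.
All lines sum to 213.

Yes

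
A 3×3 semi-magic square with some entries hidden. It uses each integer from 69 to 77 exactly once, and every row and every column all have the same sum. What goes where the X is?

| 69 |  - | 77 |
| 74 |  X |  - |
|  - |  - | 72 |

75

The entries are 69 through 77, which sum to 657, so each line sums to 657/3 = 219.
Using row 1: 69 + 77 + ? → (1,2) = 219 − 146 = 73.
The remaining cell in column 1 is (3,1) = 219 − 143 = 76.
Column 3 must total 219; the given cells sum to 149, so (2,3) = 70.
Row 2: 74 + 70 + ? = 219, so (2,2) = 75.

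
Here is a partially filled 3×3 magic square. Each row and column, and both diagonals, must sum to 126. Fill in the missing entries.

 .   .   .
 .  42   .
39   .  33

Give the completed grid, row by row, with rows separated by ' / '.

Row 3: 39 + 33 + ? = 126, so (3,2) = 54.
Column 2 must total 126; the given cells sum to 96, so (1,2) = 30.
Using main diagonal: 42 + 33 + ? → (1,1) = 126 − 75 = 51.
Anti-diagonal needs 126; the known cells sum to 81, so (1,3) = 45.
From column 1, 126 − (51 + 39) gives (2,1) = 36.
Column 3 needs 126; the known cells sum to 78, so (2,3) = 48.

51 30 45 / 36 42 48 / 39 54 33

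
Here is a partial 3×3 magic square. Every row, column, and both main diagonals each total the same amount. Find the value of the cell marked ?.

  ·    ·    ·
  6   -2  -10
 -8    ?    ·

2

Row 2 is complete and sums to -6; that is the magic constant.
Using column 1: 6 + (-8) + ? → (1,1) = -6 − (-2) = -4.
Main diagonal needs -6; the known cells sum to -6, so (3,3) = 0.
Anti-diagonal: -2 + (-8) + ? = -6, so (1,3) = 4.
Row 1: -4 + 4 + ? = -6, so (1,2) = -6.
The remaining cell in row 3 is (3,2) = -6 − (-8) = 2.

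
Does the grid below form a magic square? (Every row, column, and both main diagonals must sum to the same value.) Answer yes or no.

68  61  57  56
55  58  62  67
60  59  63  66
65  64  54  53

Row 1: 68 + 61 + 57 + 56 = 242.
Row 2: 55 + 58 + 62 + 67 = 242.
Row 3: 60 + 59 + 63 + 66 = 248.
Row 4: 65 + 64 + 54 + 53 = 236.
Column 1: 68 + 55 + 60 + 65 = 248.
Column 2: 61 + 58 + 59 + 64 = 242.
Column 3: 57 + 62 + 63 + 54 = 236.
Column 4: 56 + 67 + 66 + 53 = 242.
Main diagonal: 68 + 58 + 63 + 53 = 242.
Anti-diagonal: 56 + 62 + 59 + 65 = 242.

No — main diagonal sums to 242 but row 3 sums to 248.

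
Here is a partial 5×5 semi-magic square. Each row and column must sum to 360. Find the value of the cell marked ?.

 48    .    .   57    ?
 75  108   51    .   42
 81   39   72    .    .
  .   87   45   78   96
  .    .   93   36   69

90

Row 2 needs 360; the known cells sum to 276, so (2,4) = 84.
From row 4, 360 − (87 + 45 + 78 + 96) gives (4,1) = 54.
Column 1 needs 360; the known cells sum to 258, so (5,1) = 102.
Column 3 needs 360; the known cells sum to 261, so (1,3) = 99.
Column 4 must total 360; the given cells sum to 255, so (3,4) = 105.
Using row 3: 81 + 39 + 72 + 105 + ? → (3,5) = 360 − 297 = 63.
Row 5 needs 360; the known cells sum to 300, so (5,2) = 60.
From column 2, 360 − (108 + 39 + 87 + 60) gives (1,2) = 66.
The remaining cell in column 5 is (1,5) = 360 − 270 = 90.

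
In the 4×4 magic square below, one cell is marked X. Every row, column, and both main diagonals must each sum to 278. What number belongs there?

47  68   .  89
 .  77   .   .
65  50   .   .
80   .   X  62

53

Row 1 must total 278; the given cells sum to 204, so (1,3) = 74.
Column 1 needs 278; the known cells sum to 192, so (2,1) = 86.
The remaining cell in column 2 is (4,2) = 278 − 195 = 83.
From main diagonal, 278 − (47 + 77 + 62) gives (3,3) = 92.
Anti-diagonal: 89 + 50 + 80 + ? = 278, so (2,3) = 59.
The remaining cell in row 2 is (2,4) = 278 − 222 = 56.
The remaining cell in row 3 is (3,4) = 278 − 207 = 71.
Row 4 needs 278; the known cells sum to 225, so (4,3) = 53.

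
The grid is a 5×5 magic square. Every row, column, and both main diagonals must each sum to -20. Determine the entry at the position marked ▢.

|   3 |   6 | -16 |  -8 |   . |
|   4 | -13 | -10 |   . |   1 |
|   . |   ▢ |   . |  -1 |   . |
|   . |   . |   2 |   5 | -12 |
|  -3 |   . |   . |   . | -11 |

Using row 1: 3 + 6 + (-16) + (-8) + ? → (1,5) = -20 − (-15) = -5.
Using row 2: 4 + (-13) + (-10) + 1 + ? → (2,4) = -20 − (-18) = -2.
The remaining cell in column 4 is (5,4) = -20 − (-6) = -14.
Using column 5: -5 + 1 + (-12) + (-11) + ? → (3,5) = -20 − (-27) = 7.
Using main diagonal: 3 + (-13) + 5 + (-11) + ? → (3,3) = -20 − (-16) = -4.
The remaining cell in anti-diagonal is (4,2) = -20 − (-14) = -6.
Using row 4: -6 + 2 + 5 + (-12) + ? → (4,1) = -20 − (-11) = -9.
Column 1: 3 + 4 + (-9) + (-3) + ? = -20, so (3,1) = -15.
Using column 3: -16 + (-10) + (-4) + 2 + ? → (5,3) = -20 − (-28) = 8.
The remaining cell in row 3 is (3,2) = -20 − (-13) = -7.

-7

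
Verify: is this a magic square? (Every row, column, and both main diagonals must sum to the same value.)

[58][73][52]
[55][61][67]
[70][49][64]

Yes

Row 1: 58 + 73 + 52 = 183.
Row 2: 55 + 61 + 67 = 183.
Row 3: 70 + 49 + 64 = 183.
Column 1: 58 + 55 + 70 = 183.
Column 2: 73 + 61 + 49 = 183.
Column 3: 52 + 67 + 64 = 183.
Main diagonal: 58 + 61 + 64 = 183.
Anti-diagonal: 52 + 61 + 70 = 183.
All lines sum to 183.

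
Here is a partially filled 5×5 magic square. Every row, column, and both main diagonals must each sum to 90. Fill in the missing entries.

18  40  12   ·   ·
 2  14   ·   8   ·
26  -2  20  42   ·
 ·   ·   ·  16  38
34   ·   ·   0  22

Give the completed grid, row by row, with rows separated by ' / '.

18 40 12 24 -4 / 2 14 36 8 30 / 26 -2 20 42 4 / 10 32 -6 16 38 / 34 6 28 0 22

Row 3 needs 90; the known cells sum to 86, so (3,5) = 4.
Column 1 needs 90; the known cells sum to 80, so (4,1) = 10.
Column 4 must total 90; the given cells sum to 66, so (1,4) = 24.
Using row 1: 18 + 40 + 12 + 24 + ? → (1,5) = 90 − 94 = -4.
Using column 5: -4 + 4 + 38 + 22 + ? → (2,5) = 90 − 60 = 30.
The remaining cell in anti-diagonal is (4,2) = 90 − 58 = 32.
Using row 2: 2 + 14 + 8 + 30 + ? → (2,3) = 90 − 54 = 36.
Row 4: 10 + 32 + 16 + 38 + ? = 90, so (4,3) = -6.
Column 2: 40 + 14 + (-2) + 32 + ? = 90, so (5,2) = 6.
The remaining cell in column 3 is (5,3) = 90 − 62 = 28.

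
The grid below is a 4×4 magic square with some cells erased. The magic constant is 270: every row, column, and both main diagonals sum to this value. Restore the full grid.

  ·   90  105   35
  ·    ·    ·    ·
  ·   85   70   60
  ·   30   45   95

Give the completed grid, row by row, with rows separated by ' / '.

40 90 105 35 / 75 65 50 80 / 55 85 70 60 / 100 30 45 95

Using row 1: 90 + 105 + 35 + ? → (1,1) = 270 − 230 = 40.
Row 3 needs 270; the known cells sum to 215, so (3,1) = 55.
Row 4: 30 + 45 + 95 + ? = 270, so (4,1) = 100.
The remaining cell in column 1 is (2,1) = 270 − 195 = 75.
From column 2, 270 − (90 + 85 + 30) gives (2,2) = 65.
Using column 3: 105 + 70 + 45 + ? → (2,3) = 270 − 220 = 50.
The remaining cell in column 4 is (2,4) = 270 − 190 = 80.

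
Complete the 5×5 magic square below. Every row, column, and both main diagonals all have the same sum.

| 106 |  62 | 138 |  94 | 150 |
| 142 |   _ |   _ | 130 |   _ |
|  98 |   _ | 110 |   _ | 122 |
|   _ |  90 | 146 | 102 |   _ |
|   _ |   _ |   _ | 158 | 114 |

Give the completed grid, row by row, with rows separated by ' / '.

Row 1 is already complete: 106 + 62 + 138 + 94 + 150 = 550, so that is the magic constant.
Column 4 needs 550; the known cells sum to 484, so (3,4) = 66.
Using main diagonal: 106 + 110 + 102 + 114 + ? → (2,2) = 550 − 432 = 118.
Anti-diagonal must total 550; the given cells sum to 480, so (5,1) = 70.
Row 3 must total 550; the given cells sum to 396, so (3,2) = 154.
From column 1, 550 − (106 + 142 + 98 + 70) gives (4,1) = 134.
From column 2, 550 − (62 + 118 + 154 + 90) gives (5,2) = 126.
Row 4 needs 550; the known cells sum to 472, so (4,5) = 78.
Row 5: 70 + 126 + 158 + 114 + ? = 550, so (5,3) = 82.
Column 3 must total 550; the given cells sum to 476, so (2,3) = 74.
From column 5, 550 − (150 + 122 + 78 + 114) gives (2,5) = 86.

106 62 138 94 150 / 142 118 74 130 86 / 98 154 110 66 122 / 134 90 146 102 78 / 70 126 82 158 114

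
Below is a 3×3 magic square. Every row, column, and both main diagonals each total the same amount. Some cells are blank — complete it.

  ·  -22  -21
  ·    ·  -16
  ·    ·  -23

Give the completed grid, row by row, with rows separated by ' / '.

Column 3 is already complete: -21 + -16 + -23 = -60, so that is the magic constant.
From row 1, -60 − (-22 + (-21)) gives (1,1) = -17.
Main diagonal: -17 + (-23) + ? = -60, so (2,2) = -20.
Using anti-diagonal: -21 + (-20) + ? → (3,1) = -60 − (-41) = -19.
Row 2 must total -60; the given cells sum to -36, so (2,1) = -24.
The remaining cell in row 3 is (3,2) = -60 − (-42) = -18.

-17 -22 -21 / -24 -20 -16 / -19 -18 -23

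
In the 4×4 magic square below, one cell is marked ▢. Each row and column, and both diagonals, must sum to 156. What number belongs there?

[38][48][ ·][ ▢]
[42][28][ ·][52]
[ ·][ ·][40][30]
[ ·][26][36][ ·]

Row 2 must total 156; the given cells sum to 122, so (2,3) = 34.
Column 2 needs 156; the known cells sum to 102, so (3,2) = 54.
Column 3 needs 156; the known cells sum to 110, so (1,3) = 46.
Using main diagonal: 38 + 28 + 40 + ? → (4,4) = 156 − 106 = 50.
The remaining cell in row 1 is (1,4) = 156 − 132 = 24.

24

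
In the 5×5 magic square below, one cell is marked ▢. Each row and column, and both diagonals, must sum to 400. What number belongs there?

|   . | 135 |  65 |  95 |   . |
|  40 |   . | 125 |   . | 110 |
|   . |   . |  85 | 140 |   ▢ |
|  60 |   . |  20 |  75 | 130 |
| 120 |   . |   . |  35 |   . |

45

Row 4: 60 + 20 + 75 + 130 + ? = 400, so (4,2) = 115.
Using column 3: 65 + 125 + 85 + 20 + ? → (5,3) = 400 − 295 = 105.
The remaining cell in column 4 is (2,4) = 400 − 345 = 55.
Using anti-diagonal: 55 + 85 + 115 + 120 + ? → (1,5) = 400 − 375 = 25.
The remaining cell in row 1 is (1,1) = 400 − 320 = 80.
Row 2: 40 + 125 + 55 + 110 + ? = 400, so (2,2) = 70.
Column 1 needs 400; the known cells sum to 300, so (3,1) = 100.
Main diagonal must total 400; the given cells sum to 310, so (5,5) = 90.
Row 5: 120 + 105 + 35 + 90 + ? = 400, so (5,2) = 50.
Column 2 needs 400; the known cells sum to 370, so (3,2) = 30.
Using column 5: 25 + 110 + 130 + 90 + ? → (3,5) = 400 − 355 = 45.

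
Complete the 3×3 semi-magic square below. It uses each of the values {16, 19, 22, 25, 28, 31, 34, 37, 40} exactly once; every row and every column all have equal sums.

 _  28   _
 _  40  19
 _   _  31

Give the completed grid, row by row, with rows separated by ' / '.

22 28 34 / 25 40 19 / 37 16 31

The 9 entries sum to 252, so each line sums to 252/3 = 84.
From row 2, 84 − (40 + 19) gives (2,1) = 25.
From column 2, 84 − (28 + 40) gives (3,2) = 16.
Column 3: 19 + 31 + ? = 84, so (1,3) = 34.
Using row 1: 28 + 34 + ? → (1,1) = 84 − 62 = 22.
Using row 3: 16 + 31 + ? → (3,1) = 84 − 47 = 37.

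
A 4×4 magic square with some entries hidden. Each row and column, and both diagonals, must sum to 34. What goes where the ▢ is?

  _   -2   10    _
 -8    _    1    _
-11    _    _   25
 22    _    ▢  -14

19

Column 1 needs 34; the known cells sum to 3, so (1,1) = 31.
From row 1, 34 − (31 + (-2) + 10) gives (1,4) = -5.
From column 4, 34 − (-5 + 25 + (-14)) gives (2,4) = 28.
From anti-diagonal, 34 − (-5 + 1 + 22) gives (3,2) = 16.
Row 2 needs 34; the known cells sum to 21, so (2,2) = 13.
From row 3, 34 − (-11 + 16 + 25) gives (3,3) = 4.
The remaining cell in column 2 is (4,2) = 34 − 27 = 7.
Column 3 must total 34; the given cells sum to 15, so (4,3) = 19.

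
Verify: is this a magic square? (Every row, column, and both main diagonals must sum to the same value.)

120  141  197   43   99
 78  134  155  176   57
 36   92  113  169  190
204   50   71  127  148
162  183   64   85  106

Yes

Row 1: 120 + 141 + 197 + 43 + 99 = 600.
Row 2: 78 + 134 + 155 + 176 + 57 = 600.
Row 3: 36 + 92 + 113 + 169 + 190 = 600.
Row 4: 204 + 50 + 71 + 127 + 148 = 600.
Row 5: 162 + 183 + 64 + 85 + 106 = 600.
Column 1: 120 + 78 + 36 + 204 + 162 = 600.
Column 2: 141 + 134 + 92 + 50 + 183 = 600.
Column 3: 197 + 155 + 113 + 71 + 64 = 600.
Column 4: 43 + 176 + 169 + 127 + 85 = 600.
Column 5: 99 + 57 + 190 + 148 + 106 = 600.
Main diagonal: 120 + 134 + 113 + 127 + 106 = 600.
Anti-diagonal: 99 + 176 + 113 + 50 + 162 = 600.
All lines sum to 600.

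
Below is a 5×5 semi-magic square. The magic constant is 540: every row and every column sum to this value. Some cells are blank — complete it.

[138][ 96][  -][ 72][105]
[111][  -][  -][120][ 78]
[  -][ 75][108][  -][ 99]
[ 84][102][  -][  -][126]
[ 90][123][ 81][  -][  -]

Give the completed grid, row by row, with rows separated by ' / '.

138 96 129 72 105 / 111 144 87 120 78 / 117 75 108 141 99 / 84 102 135 93 126 / 90 123 81 114 132

Using row 1: 138 + 96 + 72 + 105 + ? → (1,3) = 540 − 411 = 129.
From column 1, 540 − (138 + 111 + 84 + 90) gives (3,1) = 117.
Column 2: 96 + 75 + 102 + 123 + ? = 540, so (2,2) = 144.
The remaining cell in column 5 is (5,5) = 540 − 408 = 132.
The remaining cell in row 2 is (2,3) = 540 − 453 = 87.
From row 3, 540 − (117 + 75 + 108 + 99) gives (3,4) = 141.
The remaining cell in row 5 is (5,4) = 540 − 426 = 114.
Column 3 needs 540; the known cells sum to 405, so (4,3) = 135.
From column 4, 540 − (72 + 120 + 141 + 114) gives (4,4) = 93.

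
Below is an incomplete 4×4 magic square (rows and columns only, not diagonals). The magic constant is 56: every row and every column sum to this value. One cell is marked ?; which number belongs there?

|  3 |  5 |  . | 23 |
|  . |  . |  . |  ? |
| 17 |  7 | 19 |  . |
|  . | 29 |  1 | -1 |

21

Row 1 must total 56; the given cells sum to 31, so (1,3) = 25.
The remaining cell in row 3 is (3,4) = 56 − 43 = 13.
Row 4: 29 + 1 + (-1) + ? = 56, so (4,1) = 27.
Column 1: 3 + 17 + 27 + ? = 56, so (2,1) = 9.
Column 2 needs 56; the known cells sum to 41, so (2,2) = 15.
The remaining cell in column 3 is (2,3) = 56 − 45 = 11.
The remaining cell in column 4 is (2,4) = 56 − 35 = 21.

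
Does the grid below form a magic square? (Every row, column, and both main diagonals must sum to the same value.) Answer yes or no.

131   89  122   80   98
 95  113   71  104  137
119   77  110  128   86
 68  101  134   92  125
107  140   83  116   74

Yes

Row 1: 131 + 89 + 122 + 80 + 98 = 520.
Row 2: 95 + 113 + 71 + 104 + 137 = 520.
Row 3: 119 + 77 + 110 + 128 + 86 = 520.
Row 4: 68 + 101 + 134 + 92 + 125 = 520.
Row 5: 107 + 140 + 83 + 116 + 74 = 520.
Column 1: 131 + 95 + 119 + 68 + 107 = 520.
Column 2: 89 + 113 + 77 + 101 + 140 = 520.
Column 3: 122 + 71 + 110 + 134 + 83 = 520.
Column 4: 80 + 104 + 128 + 92 + 116 = 520.
Column 5: 98 + 137 + 86 + 125 + 74 = 520.
Main diagonal: 131 + 113 + 110 + 92 + 74 = 520.
Anti-diagonal: 98 + 104 + 110 + 101 + 107 = 520.
All lines sum to 520.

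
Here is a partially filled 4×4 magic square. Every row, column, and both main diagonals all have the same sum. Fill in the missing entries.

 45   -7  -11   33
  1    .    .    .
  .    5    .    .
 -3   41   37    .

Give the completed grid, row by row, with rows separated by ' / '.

Row 1 is already complete: 45 + -7 + -11 + 33 = 60, so that is the magic constant.
Row 4 must total 60; the given cells sum to 75, so (4,4) = -15.
Column 1 needs 60; the known cells sum to 43, so (3,1) = 17.
Column 2 must total 60; the given cells sum to 39, so (2,2) = 21.
Main diagonal: 45 + 21 + (-15) + ? = 60, so (3,3) = 9.
From anti-diagonal, 60 − (33 + 5 + (-3)) gives (2,3) = 25.
From row 2, 60 − (1 + 21 + 25) gives (2,4) = 13.
The remaining cell in row 3 is (3,4) = 60 − 31 = 29.

45 -7 -11 33 / 1 21 25 13 / 17 5 9 29 / -3 41 37 -15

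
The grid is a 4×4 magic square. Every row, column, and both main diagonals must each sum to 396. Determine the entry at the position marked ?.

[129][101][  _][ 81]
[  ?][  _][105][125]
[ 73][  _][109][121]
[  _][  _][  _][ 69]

Row 1 must total 396; the given cells sum to 311, so (1,3) = 85.
The remaining cell in row 3 is (3,2) = 396 − 303 = 93.
The remaining cell in column 3 is (4,3) = 396 − 299 = 97.
Using main diagonal: 129 + 109 + 69 + ? → (2,2) = 396 − 307 = 89.
Anti-diagonal must total 396; the given cells sum to 279, so (4,1) = 117.
Using row 2: 89 + 105 + 125 + ? → (2,1) = 396 − 319 = 77.

77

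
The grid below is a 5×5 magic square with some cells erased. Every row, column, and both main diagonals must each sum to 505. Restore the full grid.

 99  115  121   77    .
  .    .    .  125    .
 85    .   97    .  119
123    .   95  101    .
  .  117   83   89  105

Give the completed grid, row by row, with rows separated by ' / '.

99 115 121 77 93 / 87 103 109 125 81 / 85 91 97 113 119 / 123 79 95 101 107 / 111 117 83 89 105

Using row 1: 99 + 115 + 121 + 77 + ? → (1,5) = 505 − 412 = 93.
Row 5 must total 505; the given cells sum to 394, so (5,1) = 111.
Using column 1: 99 + 85 + 123 + 111 + ? → (2,1) = 505 − 418 = 87.
From column 3, 505 − (121 + 97 + 95 + 83) gives (2,3) = 109.
Column 4: 77 + 125 + 101 + 89 + ? = 505, so (3,4) = 113.
Main diagonal needs 505; the known cells sum to 402, so (2,2) = 103.
Anti-diagonal: 93 + 125 + 97 + 111 + ? = 505, so (4,2) = 79.
From row 2, 505 − (87 + 103 + 109 + 125) gives (2,5) = 81.
Row 3 must total 505; the given cells sum to 414, so (3,2) = 91.
Row 4 must total 505; the given cells sum to 398, so (4,5) = 107.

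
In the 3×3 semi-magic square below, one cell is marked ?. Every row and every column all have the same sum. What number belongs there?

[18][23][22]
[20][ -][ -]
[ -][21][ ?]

Row 1 is complete and sums to 63; that is the magic constant.
Column 1: 18 + 20 + ? = 63, so (3,1) = 25.
Column 2: 23 + 21 + ? = 63, so (2,2) = 19.
The remaining cell in row 2 is (2,3) = 63 − 39 = 24.
The remaining cell in row 3 is (3,3) = 63 − 46 = 17.

17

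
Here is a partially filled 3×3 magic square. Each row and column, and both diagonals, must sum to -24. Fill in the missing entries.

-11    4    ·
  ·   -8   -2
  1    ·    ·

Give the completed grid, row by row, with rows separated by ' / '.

The remaining cell in row 1 is (1,3) = -24 − (-7) = -17.
Row 2 needs -24; the known cells sum to -10, so (2,1) = -14.
Column 2 needs -24; the known cells sum to -4, so (3,2) = -20.
Column 3 must total -24; the given cells sum to -19, so (3,3) = -5.

-11 4 -17 / -14 -8 -2 / 1 -20 -5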